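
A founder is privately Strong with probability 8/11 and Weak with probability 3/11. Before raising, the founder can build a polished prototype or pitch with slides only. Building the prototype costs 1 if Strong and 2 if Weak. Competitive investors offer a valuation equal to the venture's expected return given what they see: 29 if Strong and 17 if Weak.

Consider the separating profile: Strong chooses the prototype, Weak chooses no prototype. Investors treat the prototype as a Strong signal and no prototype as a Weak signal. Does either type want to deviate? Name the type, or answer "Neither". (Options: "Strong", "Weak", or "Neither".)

The prototype pays 29; no prototype pays 17.
Strong: assigned the prototype, nets 29 − 1 = 28; deviating to no prototype nets 17.
Weak: assigned no prototype, nets 17; deviating to the prototype nets 29 − 2 = 27.
The Weak type gains 10 by deviating.

Weak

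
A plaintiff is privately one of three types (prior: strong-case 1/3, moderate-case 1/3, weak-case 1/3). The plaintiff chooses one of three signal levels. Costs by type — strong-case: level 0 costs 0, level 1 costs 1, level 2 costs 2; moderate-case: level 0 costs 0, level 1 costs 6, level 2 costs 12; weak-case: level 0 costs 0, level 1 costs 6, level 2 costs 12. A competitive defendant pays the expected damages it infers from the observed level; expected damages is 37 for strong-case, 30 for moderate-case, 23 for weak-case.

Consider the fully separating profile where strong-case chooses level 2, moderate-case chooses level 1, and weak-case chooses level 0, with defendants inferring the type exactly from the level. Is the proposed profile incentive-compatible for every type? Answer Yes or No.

No

Separating settlements: level 2 → 37, level 1 → 30, level 0 → 23.
strong-case (assigned level 2): level 0: 23 − 0 = 23; level 1: 30 − 1 = 29; level 2: 37 − 2 = 35. strong-case stays.
moderate-case (assigned level 1): level 0: 23 − 0 = 23; level 1: 30 − 6 = 24; level 2: 37 − 12 = 25. moderate-case prefers level 2.
weak-case (assigned level 0): level 0: 23 − 0 = 23; level 1: 30 − 6 = 24; level 2: 37 − 12 = 25. weak-case prefers level 2.
At least one type deviates; the separating profile fails.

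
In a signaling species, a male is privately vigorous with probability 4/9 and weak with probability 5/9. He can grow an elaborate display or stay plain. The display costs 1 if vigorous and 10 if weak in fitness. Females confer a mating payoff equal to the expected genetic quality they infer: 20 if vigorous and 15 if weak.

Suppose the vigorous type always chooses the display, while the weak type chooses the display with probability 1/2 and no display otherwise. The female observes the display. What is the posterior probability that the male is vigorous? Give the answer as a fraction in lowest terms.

P(the display) = (4/9)·1 + (5/9)·(1/2) = 13/18.
By Bayes' rule, P(vigorous | the display) = (4/9) / (13/18) = 8/13.

8/13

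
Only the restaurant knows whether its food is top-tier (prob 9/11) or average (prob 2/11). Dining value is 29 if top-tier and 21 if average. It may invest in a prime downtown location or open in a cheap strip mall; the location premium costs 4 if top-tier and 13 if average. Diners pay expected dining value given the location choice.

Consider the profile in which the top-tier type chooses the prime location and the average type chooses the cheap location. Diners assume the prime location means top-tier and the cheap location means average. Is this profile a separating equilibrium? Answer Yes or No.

Yes

Under these beliefs, the prime location earns price premium 29 and the cheap location earns price premium 21.
top-tier: the prime location nets 29 − 4 = 25; the cheap location nets 21. top-tier prefers the prime location.
average: the prime location nets 29 − 13 = 16; the cheap location nets 21. average prefers the cheap location.
Neither type deviates, so the separating profile is an equilibrium.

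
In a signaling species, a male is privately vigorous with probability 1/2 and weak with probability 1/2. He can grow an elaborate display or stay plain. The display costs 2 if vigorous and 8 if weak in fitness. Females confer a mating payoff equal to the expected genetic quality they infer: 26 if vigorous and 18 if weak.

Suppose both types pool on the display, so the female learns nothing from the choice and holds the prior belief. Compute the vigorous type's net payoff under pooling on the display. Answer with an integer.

20

Pooled mating payoff = 1/2·26 + 1/2·18 = 22.
vigorous pays cost 2 for the display, so net payoff = 22 − 2 = 20.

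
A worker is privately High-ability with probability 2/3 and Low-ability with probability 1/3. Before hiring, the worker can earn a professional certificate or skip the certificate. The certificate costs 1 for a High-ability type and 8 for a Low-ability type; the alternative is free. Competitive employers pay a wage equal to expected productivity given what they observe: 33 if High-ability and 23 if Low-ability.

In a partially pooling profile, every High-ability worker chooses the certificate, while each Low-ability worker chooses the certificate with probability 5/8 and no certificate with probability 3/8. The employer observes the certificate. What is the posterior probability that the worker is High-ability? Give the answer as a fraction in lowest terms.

P(the certificate) = (2/3)·1 + (1/3)·(5/8) = 7/8.
By Bayes' rule, P(High-ability | the certificate) = (2/3) / (7/8) = 16/21.

16/21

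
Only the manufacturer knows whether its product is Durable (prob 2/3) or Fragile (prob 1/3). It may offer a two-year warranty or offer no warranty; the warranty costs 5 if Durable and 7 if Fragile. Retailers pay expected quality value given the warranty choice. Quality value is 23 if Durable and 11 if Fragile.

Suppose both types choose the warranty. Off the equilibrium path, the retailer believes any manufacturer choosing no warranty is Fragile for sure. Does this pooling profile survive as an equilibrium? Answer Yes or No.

On path, the retailer holds the prior and pays 2/3·23 + 1/3·11 = 19. Off path (no warranty), believing Fragile, it pays 11.
Durable: the warranty nets 19 − 5 = 14; no warranty nets 11. Durable stays.
Fragile: the warranty nets 19 − 7 = 12; no warranty nets 11. Fragile stays.
No type deviates, so pooling is sustained.

Yes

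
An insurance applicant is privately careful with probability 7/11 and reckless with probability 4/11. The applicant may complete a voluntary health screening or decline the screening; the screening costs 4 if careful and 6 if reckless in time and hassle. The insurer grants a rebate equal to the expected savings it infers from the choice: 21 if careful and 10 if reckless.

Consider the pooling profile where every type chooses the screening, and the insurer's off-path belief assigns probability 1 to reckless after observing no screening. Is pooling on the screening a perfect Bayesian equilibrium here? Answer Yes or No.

On path, the insurer holds the prior and pays 7/11·21 + 4/11·10 = 17. Off path (no screening), believing reckless, it pays 10.
careful: the screening nets 17 − 4 = 13; no screening nets 10. careful stays.
reckless: the screening nets 17 − 6 = 11; no screening nets 10. reckless stays.
No type deviates, so pooling is sustained.

Yes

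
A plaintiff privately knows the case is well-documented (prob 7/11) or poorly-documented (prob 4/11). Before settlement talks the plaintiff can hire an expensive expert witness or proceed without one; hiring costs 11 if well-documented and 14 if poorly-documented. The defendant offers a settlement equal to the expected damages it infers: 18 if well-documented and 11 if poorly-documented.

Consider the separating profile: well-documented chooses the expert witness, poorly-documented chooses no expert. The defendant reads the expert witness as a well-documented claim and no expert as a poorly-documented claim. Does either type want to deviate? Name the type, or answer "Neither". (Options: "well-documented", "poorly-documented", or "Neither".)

well-documented

The expert witness pays 18; no expert pays 11.
well-documented: assigned the expert witness, nets 18 − 11 = 7; deviating to no expert nets 11.
poorly-documented: assigned no expert, nets 11; deviating to the expert witness nets 18 − 14 = 4.
The well-documented type gains 4 by deviating.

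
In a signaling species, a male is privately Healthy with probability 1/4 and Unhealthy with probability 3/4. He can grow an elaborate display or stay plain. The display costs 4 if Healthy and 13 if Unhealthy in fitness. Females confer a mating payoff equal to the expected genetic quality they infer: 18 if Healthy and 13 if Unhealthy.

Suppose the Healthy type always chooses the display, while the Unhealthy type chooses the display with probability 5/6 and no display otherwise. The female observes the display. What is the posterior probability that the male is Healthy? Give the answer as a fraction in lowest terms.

2/7

P(the display) = (1/4)·1 + (3/4)·(5/6) = 7/8.
By Bayes' rule, P(Healthy | the display) = (1/4) / (7/8) = 2/7.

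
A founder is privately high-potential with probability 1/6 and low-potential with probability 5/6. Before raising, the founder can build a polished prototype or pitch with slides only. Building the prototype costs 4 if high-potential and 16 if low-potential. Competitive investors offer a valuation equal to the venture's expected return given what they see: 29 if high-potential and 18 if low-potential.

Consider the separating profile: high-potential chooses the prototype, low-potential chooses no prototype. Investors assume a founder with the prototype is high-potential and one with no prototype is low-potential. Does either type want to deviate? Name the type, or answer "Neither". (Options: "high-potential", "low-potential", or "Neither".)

The prototype pays 29; no prototype pays 18.
high-potential: assigned the prototype, nets 29 − 4 = 25; deviating to no prototype nets 18.
low-potential: assigned no prototype, nets 18; deviating to the prototype nets 29 − 16 = 13.
Both types strictly prefer their assigned action; no profitable deviation.

Neither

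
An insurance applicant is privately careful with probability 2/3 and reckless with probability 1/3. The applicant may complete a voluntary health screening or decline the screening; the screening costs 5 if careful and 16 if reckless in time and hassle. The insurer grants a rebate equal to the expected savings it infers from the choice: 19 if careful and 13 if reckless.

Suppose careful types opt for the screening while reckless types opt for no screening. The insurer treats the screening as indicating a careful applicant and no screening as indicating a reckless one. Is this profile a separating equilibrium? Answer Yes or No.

Yes

Under these beliefs, the screening earns rebate 19 and no screening earns rebate 13.
careful: the screening nets 19 − 5 = 14; no screening nets 13. careful prefers the screening.
reckless: the screening nets 19 − 16 = 3; no screening nets 13. reckless prefers no screening.
Neither type deviates, so the separating profile is an equilibrium.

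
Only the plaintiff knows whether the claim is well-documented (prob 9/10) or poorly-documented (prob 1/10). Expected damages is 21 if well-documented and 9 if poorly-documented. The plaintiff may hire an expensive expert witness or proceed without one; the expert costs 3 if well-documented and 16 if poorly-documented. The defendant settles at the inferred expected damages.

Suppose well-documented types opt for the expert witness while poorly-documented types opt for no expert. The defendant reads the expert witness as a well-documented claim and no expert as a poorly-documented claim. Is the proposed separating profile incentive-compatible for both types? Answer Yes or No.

Yes

Under these beliefs, the expert witness earns settlement 21 and no expert earns settlement 9.
well-documented: the expert witness nets 21 − 3 = 18; no expert nets 9. well-documented prefers the expert witness.
poorly-documented: the expert witness nets 21 − 16 = 5; no expert nets 9. poorly-documented prefers no expert.
Neither type deviates, so the separating profile is an equilibrium.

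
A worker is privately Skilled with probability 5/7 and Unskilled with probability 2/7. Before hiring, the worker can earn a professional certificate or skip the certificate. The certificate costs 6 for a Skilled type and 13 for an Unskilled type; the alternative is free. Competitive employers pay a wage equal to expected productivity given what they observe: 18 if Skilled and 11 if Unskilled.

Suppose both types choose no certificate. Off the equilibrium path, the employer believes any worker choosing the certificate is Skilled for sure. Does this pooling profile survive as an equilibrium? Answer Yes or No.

On path, the employer holds the prior and pays 5/7·18 + 2/7·11 = 16. Off path (the certificate), believing Skilled, it pays 18.
Skilled: no certificate nets 16; the certificate nets 18 − 6 = 12. Skilled stays.
Unskilled: no certificate nets 16; the certificate nets 18 − 13 = 5. Unskilled stays.
No type deviates, so pooling is sustained.

Yes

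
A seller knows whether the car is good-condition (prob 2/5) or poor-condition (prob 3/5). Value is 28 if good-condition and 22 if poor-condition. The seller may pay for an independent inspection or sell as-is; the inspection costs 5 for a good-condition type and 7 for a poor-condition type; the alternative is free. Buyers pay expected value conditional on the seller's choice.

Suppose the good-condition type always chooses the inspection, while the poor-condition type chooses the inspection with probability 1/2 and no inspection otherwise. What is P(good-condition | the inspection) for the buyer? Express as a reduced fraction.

P(the inspection) = (2/5)·1 + (3/5)·(1/2) = 7/10.
By Bayes' rule, P(good-condition | the inspection) = (2/5) / (7/10) = 4/7.

4/7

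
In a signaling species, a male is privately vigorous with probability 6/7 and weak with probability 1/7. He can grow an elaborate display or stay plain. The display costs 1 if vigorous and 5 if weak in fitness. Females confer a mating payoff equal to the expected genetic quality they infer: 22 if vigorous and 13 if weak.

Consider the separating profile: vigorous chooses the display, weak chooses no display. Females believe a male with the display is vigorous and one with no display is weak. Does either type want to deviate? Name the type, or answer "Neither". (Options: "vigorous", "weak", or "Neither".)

The display pays 22; no display pays 13.
vigorous: assigned the display, nets 22 − 1 = 21; deviating to no display nets 13.
weak: assigned no display, nets 13; deviating to the display nets 22 − 5 = 17.
The weak type gains 4 by deviating.

weak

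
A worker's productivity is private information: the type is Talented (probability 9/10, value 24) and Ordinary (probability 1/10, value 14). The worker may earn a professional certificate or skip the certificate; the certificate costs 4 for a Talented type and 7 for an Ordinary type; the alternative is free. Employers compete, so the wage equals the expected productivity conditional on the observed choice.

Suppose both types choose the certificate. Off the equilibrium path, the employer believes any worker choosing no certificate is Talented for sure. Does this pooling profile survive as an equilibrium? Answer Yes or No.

On path, the employer holds the prior and pays 9/10·24 + 1/10·14 = 23. Off path (no certificate), believing Talented, it pays 24.
Talented: the certificate nets 23 − 4 = 19; no certificate nets 24. Talented would deviate.
Ordinary: the certificate nets 23 − 7 = 16; no certificate nets 24. Ordinary would deviate.
A type deviates, so pooling fails.

No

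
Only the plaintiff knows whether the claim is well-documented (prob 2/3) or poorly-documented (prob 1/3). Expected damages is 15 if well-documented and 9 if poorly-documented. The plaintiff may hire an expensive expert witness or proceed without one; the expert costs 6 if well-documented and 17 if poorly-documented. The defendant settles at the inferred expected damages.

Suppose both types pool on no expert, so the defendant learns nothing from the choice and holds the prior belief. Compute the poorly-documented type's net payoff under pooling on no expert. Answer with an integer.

Pooled settlement = 2/3·15 + 1/3·9 = 13.
poorly-documented pays no cost for no expert, so net payoff = 13.

13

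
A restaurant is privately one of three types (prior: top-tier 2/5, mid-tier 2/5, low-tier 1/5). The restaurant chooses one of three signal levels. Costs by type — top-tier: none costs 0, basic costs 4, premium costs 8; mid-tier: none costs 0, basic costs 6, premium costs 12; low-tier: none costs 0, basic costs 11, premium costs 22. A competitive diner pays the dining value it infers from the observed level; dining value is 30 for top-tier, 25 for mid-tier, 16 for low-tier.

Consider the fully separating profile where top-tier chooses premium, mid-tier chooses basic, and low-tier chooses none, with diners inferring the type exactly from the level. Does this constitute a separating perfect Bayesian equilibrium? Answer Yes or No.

Yes

Separating price premiums: premium → 30, basic → 25, none → 16.
top-tier (assigned premium): none: 16 − 0 = 16; basic: 25 − 4 = 21; premium: 30 − 8 = 22. top-tier stays.
mid-tier (assigned basic): none: 16 − 0 = 16; basic: 25 − 6 = 19; premium: 30 − 12 = 18. mid-tier stays.
low-tier (assigned none): none: 16 − 0 = 16; basic: 25 − 11 = 14; premium: 30 − 22 = 8. low-tier stays.
Every type prefers its assigned level; separation holds.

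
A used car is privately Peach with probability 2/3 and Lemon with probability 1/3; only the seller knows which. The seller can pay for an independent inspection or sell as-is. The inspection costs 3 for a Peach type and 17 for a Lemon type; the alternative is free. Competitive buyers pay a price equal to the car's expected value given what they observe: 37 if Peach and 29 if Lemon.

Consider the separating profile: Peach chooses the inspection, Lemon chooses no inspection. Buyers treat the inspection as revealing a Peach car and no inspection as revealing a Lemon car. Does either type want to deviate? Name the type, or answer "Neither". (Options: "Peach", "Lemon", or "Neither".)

The inspection pays 37; no inspection pays 29.
Peach: assigned the inspection, nets 37 − 3 = 34; deviating to no inspection nets 29.
Lemon: assigned no inspection, nets 29; deviating to the inspection nets 37 − 17 = 20.
Both types strictly prefer their assigned action; no profitable deviation.

Neither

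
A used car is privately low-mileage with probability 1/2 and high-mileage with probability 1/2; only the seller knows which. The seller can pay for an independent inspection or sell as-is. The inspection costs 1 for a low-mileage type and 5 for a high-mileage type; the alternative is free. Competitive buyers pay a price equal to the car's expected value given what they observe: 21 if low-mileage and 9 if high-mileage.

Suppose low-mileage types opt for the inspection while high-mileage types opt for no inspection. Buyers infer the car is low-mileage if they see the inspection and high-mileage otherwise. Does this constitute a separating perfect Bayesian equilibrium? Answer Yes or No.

Under these beliefs, the inspection earns price 21 and no inspection earns price 9.
low-mileage: the inspection nets 21 − 1 = 20; no inspection nets 9. low-mileage prefers the inspection.
high-mileage: the inspection nets 21 − 5 = 16; no inspection nets 9. high-mileage would deviate to the inspection.
high-mileage has a profitable deviation, so the profile is not an equilibrium.

No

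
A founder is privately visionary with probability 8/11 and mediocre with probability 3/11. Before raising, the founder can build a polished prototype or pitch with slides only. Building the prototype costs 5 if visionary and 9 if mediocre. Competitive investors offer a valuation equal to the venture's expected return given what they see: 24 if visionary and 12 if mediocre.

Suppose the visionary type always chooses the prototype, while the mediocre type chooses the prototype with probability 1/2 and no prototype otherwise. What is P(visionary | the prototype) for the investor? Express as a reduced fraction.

16/19

P(the prototype) = (8/11)·1 + (3/11)·(1/2) = 19/22.
By Bayes' rule, P(visionary | the prototype) = (8/11) / (19/22) = 16/19.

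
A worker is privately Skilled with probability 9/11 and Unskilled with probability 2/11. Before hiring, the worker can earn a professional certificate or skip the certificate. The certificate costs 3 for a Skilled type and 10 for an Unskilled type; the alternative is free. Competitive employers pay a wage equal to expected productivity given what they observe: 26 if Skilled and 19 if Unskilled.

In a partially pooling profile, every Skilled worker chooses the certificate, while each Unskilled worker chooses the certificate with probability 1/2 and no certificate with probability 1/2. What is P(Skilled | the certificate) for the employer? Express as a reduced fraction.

P(the certificate) = (9/11)·1 + (2/11)·(1/2) = 10/11.
By Bayes' rule, P(Skilled | the certificate) = (9/11) / (10/11) = 9/10.

9/10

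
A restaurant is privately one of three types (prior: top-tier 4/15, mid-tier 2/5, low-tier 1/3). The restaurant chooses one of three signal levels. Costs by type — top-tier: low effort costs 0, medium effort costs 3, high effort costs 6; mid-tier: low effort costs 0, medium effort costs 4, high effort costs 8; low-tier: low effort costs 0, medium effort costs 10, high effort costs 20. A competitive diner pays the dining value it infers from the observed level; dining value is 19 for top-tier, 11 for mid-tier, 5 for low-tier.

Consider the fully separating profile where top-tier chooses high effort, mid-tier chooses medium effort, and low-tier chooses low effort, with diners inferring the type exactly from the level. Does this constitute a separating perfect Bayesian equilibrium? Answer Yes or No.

Separating price premiums: high effort → 19, medium effort → 11, low effort → 5.
top-tier (assigned high effort): low effort: 5 − 0 = 5; medium effort: 11 − 3 = 8; high effort: 19 − 6 = 13. top-tier stays.
mid-tier (assigned medium effort): low effort: 5 − 0 = 5; medium effort: 11 − 4 = 7; high effort: 19 − 8 = 11. mid-tier prefers high effort.
low-tier (assigned low effort): low effort: 5 − 0 = 5; medium effort: 11 − 10 = 1; high effort: 19 − 20 = -1. low-tier stays.
At least one type deviates; the separating profile fails.

No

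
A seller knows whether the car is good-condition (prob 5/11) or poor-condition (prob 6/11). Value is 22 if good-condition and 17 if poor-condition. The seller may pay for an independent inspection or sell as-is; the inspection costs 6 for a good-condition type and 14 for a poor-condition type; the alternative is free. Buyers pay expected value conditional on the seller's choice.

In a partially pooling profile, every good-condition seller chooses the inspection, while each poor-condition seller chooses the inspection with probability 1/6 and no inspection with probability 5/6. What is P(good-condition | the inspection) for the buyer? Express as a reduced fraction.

P(the inspection) = (5/11)·1 + (6/11)·(1/6) = 6/11.
By Bayes' rule, P(good-condition | the inspection) = (5/11) / (6/11) = 5/6.

5/6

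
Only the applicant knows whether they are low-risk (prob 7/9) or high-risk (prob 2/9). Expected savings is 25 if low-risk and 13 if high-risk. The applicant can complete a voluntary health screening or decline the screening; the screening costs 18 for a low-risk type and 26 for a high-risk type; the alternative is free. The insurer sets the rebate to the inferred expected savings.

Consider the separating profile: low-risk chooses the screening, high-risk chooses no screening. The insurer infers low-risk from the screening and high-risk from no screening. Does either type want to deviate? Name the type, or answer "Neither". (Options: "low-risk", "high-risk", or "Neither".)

The screening pays 25; no screening pays 13.
low-risk: assigned the screening, nets 25 − 18 = 7; deviating to no screening nets 13.
high-risk: assigned no screening, nets 13; deviating to the screening nets 25 − 26 = -1.
The low-risk type gains 6 by deviating.

low-risk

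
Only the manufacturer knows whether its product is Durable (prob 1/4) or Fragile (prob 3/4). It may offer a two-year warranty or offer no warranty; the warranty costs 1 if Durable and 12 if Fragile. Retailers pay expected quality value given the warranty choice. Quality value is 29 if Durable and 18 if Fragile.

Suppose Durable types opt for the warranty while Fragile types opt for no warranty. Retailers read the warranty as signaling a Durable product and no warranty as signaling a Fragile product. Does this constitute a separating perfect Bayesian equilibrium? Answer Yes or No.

Under these beliefs, the warranty earns price 29 and no warranty earns price 18.
Durable: the warranty nets 29 − 1 = 28; no warranty nets 18. Durable prefers the warranty.
Fragile: the warranty nets 29 − 12 = 17; no warranty nets 18. Fragile prefers no warranty.
Neither type deviates, so the separating profile is an equilibrium.

Yes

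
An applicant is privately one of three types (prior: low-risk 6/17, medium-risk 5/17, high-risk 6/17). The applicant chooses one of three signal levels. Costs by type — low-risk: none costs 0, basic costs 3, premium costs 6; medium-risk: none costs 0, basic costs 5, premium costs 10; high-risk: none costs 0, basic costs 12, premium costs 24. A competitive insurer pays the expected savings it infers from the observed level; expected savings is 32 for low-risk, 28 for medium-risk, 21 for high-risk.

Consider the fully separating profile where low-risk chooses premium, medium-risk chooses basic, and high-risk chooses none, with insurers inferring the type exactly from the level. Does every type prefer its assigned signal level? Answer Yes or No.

Separating rebates: premium → 32, basic → 28, none → 21.
low-risk (assigned premium): none: 21 − 0 = 21; basic: 28 − 3 = 25; premium: 32 − 6 = 26. low-risk stays.
medium-risk (assigned basic): none: 21 − 0 = 21; basic: 28 − 5 = 23; premium: 32 − 10 = 22. medium-risk stays.
high-risk (assigned none): none: 21 − 0 = 21; basic: 28 − 12 = 16; premium: 32 − 24 = 8. high-risk stays.
Every type prefers its assigned level; separation holds.

Yes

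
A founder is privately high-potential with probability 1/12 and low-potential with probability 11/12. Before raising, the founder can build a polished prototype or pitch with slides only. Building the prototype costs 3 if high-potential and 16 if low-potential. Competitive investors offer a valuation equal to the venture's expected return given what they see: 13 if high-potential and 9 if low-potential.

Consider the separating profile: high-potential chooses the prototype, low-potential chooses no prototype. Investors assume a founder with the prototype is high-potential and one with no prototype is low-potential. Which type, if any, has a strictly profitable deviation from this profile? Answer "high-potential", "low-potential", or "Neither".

Neither

The prototype pays 13; no prototype pays 9.
high-potential: assigned the prototype, nets 13 − 3 = 10; deviating to no prototype nets 9.
low-potential: assigned no prototype, nets 9; deviating to the prototype nets 13 − 16 = -3.
Both types strictly prefer their assigned action; no profitable deviation.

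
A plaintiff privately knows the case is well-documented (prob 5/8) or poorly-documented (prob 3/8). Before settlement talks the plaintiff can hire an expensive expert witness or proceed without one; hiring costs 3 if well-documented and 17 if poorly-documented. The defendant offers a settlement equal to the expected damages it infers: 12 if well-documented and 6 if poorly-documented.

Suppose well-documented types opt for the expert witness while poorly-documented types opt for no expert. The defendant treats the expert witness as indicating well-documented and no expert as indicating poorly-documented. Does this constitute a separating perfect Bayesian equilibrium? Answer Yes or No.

Yes

Under these beliefs, the expert witness earns settlement 12 and no expert earns settlement 6.
well-documented: the expert witness nets 12 − 3 = 9; no expert nets 6. well-documented prefers the expert witness.
poorly-documented: the expert witness nets 12 − 17 = -5; no expert nets 6. poorly-documented prefers no expert.
Neither type deviates, so the separating profile is an equilibrium.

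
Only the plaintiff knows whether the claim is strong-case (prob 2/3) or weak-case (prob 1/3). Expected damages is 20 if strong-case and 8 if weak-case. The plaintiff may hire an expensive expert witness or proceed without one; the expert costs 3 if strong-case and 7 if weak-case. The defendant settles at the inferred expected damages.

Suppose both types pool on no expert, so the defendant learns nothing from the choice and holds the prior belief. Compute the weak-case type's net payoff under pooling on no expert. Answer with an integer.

16

Pooled settlement = 2/3·20 + 1/3·8 = 16.
weak-case pays no cost for no expert, so net payoff = 16.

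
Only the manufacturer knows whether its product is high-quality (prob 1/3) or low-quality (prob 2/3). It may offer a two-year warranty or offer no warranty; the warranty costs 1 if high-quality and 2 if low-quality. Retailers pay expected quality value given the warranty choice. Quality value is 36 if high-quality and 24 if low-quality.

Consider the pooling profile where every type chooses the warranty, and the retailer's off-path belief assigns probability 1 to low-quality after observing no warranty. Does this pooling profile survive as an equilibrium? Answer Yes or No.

On path, the retailer holds the prior and pays 1/3·36 + 2/3·24 = 28. Off path (no warranty), believing low-quality, it pays 24.
high-quality: the warranty nets 28 − 1 = 27; no warranty nets 24. high-quality stays.
low-quality: the warranty nets 28 − 2 = 26; no warranty nets 24. low-quality stays.
No type deviates, so pooling is sustained.

Yes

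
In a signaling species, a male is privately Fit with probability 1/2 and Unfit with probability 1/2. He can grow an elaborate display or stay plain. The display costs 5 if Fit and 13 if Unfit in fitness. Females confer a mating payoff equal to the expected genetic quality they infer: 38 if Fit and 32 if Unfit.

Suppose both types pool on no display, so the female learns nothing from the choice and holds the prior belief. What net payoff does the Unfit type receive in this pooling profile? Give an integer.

35

Pooled mating payoff = 1/2·38 + 1/2·32 = 35.
Unfit pays no cost for no display, so net payoff = 35.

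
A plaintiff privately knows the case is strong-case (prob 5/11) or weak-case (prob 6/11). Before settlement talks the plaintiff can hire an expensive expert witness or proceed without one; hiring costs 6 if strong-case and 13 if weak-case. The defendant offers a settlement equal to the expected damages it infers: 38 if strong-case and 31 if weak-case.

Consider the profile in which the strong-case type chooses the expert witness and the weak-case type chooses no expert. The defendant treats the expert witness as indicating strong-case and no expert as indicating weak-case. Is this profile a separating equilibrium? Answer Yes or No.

Under these beliefs, the expert witness earns settlement 38 and no expert earns settlement 31.
strong-case: the expert witness nets 38 − 6 = 32; no expert nets 31. strong-case prefers the expert witness.
weak-case: the expert witness nets 38 − 13 = 25; no expert nets 31. weak-case prefers no expert.
Neither type deviates, so the separating profile is an equilibrium.

Yes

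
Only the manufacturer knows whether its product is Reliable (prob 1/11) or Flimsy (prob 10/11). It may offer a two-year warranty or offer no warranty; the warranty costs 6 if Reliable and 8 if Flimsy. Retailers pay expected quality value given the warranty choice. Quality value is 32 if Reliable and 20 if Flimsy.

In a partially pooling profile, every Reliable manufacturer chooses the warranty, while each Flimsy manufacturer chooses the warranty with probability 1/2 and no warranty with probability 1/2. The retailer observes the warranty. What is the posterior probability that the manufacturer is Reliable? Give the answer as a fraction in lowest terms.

1/6

P(the warranty) = (1/11)·1 + (10/11)·(1/2) = 6/11.
By Bayes' rule, P(Reliable | the warranty) = (1/11) / (6/11) = 1/6.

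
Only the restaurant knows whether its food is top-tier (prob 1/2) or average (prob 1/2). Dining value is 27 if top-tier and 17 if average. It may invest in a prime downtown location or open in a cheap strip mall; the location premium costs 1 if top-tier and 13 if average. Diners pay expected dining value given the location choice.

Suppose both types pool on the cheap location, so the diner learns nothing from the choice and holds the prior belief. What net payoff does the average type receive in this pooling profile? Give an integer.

Pooled price premium = 1/2·27 + 1/2·17 = 22.
average pays no cost for the cheap location, so net payoff = 22.

22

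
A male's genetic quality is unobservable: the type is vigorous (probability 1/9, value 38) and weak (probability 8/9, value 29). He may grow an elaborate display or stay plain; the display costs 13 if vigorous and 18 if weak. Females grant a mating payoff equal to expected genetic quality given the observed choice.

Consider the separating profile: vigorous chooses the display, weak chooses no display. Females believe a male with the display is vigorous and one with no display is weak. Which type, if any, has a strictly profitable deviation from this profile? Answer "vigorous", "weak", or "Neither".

vigorous

The display pays 38; no display pays 29.
vigorous: assigned the display, nets 38 − 13 = 25; deviating to no display nets 29.
weak: assigned no display, nets 29; deviating to the display nets 38 − 18 = 20.
The vigorous type gains 4 by deviating.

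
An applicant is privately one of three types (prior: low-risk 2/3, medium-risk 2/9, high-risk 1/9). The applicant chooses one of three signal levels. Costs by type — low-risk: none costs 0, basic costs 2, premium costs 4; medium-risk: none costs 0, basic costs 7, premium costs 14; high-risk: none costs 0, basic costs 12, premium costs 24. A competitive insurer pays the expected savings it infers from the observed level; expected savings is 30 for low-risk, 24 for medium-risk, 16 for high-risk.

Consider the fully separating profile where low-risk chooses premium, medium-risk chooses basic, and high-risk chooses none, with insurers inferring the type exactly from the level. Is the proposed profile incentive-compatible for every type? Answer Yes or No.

Separating rebates: premium → 30, basic → 24, none → 16.
low-risk (assigned premium): none: 16 − 0 = 16; basic: 24 − 2 = 22; premium: 30 − 4 = 26. low-risk stays.
medium-risk (assigned basic): none: 16 − 0 = 16; basic: 24 − 7 = 17; premium: 30 − 14 = 16. medium-risk stays.
high-risk (assigned none): none: 16 − 0 = 16; basic: 24 − 12 = 12; premium: 30 − 24 = 6. high-risk stays.
Every type prefers its assigned level; separation holds.

Yes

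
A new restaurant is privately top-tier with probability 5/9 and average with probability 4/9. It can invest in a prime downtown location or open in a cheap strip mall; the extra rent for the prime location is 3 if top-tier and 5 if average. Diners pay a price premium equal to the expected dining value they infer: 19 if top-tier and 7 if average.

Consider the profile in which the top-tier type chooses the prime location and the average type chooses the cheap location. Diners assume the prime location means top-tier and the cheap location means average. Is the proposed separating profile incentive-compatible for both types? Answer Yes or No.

No

Under these beliefs, the prime location earns price premium 19 and the cheap location earns price premium 7.
top-tier: the prime location nets 19 − 3 = 16; the cheap location nets 7. top-tier prefers the prime location.
average: the prime location nets 19 − 5 = 14; the cheap location nets 7. average would deviate to the prime location.
average has a profitable deviation, so the profile is not an equilibrium.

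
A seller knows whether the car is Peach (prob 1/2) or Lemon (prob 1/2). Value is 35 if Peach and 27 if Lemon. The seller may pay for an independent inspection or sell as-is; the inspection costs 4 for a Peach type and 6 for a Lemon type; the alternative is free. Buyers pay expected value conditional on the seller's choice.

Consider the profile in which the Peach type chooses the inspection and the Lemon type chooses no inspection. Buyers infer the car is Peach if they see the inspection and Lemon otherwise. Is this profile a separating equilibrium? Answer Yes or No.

No

Under these beliefs, the inspection earns price 35 and no inspection earns price 27.
Peach: the inspection nets 35 − 4 = 31; no inspection nets 27. Peach prefers the inspection.
Lemon: the inspection nets 35 − 6 = 29; no inspection nets 27. Lemon would deviate to the inspection.
Lemon has a profitable deviation, so the profile is not an equilibrium.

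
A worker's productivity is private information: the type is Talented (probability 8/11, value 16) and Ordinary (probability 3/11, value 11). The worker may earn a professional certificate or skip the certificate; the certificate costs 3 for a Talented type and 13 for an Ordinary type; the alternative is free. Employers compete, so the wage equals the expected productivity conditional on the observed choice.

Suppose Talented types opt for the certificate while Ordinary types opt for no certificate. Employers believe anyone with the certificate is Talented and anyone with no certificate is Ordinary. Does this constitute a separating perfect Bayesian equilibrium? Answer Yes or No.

Yes

Under these beliefs, the certificate earns wage 16 and no certificate earns wage 11.
Talented: the certificate nets 16 − 3 = 13; no certificate nets 11. Talented prefers the certificate.
Ordinary: the certificate nets 16 − 13 = 3; no certificate nets 11. Ordinary prefers no certificate.
Neither type deviates, so the separating profile is an equilibrium.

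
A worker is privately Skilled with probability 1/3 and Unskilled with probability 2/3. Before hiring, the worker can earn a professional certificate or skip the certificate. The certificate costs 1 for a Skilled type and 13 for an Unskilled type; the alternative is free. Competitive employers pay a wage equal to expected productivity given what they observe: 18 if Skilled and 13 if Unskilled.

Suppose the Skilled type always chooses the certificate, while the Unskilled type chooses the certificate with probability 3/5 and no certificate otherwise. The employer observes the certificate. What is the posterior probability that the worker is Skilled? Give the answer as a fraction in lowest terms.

P(the certificate) = (1/3)·1 + (2/3)·(3/5) = 11/15.
By Bayes' rule, P(Skilled | the certificate) = (1/3) / (11/15) = 5/11.

5/11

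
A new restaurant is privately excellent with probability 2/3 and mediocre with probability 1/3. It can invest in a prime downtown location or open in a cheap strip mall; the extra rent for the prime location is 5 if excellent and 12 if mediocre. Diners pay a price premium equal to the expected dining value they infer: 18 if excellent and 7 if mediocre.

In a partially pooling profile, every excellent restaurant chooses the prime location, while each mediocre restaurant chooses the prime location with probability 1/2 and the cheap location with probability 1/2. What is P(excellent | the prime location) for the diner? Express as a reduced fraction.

4/5

P(the prime location) = (2/3)·1 + (1/3)·(1/2) = 5/6.
By Bayes' rule, P(excellent | the prime location) = (2/3) / (5/6) = 4/5.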